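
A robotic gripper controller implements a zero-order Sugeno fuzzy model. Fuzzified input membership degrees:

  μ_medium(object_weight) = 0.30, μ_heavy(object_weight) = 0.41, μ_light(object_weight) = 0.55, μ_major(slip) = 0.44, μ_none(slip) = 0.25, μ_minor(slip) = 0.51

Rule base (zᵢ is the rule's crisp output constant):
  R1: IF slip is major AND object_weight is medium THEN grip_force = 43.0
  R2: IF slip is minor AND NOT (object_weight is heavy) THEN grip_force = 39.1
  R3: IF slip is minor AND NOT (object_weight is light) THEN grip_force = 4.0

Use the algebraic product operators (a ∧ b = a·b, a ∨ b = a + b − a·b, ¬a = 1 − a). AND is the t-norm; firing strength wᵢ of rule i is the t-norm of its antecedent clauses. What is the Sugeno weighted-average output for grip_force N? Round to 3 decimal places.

27.716

R1 (z=43.0): major=0.44, medium=0.30; AND[a·b] → w = 0.1320
R2 (z=39.1): minor=0.51, ¬heavy=1−0.41=0.59; AND[a·b] → w = 0.3009
R3 (z=4.0): minor=0.51, ¬light=1−0.55=0.45; AND[a·b] → w = 0.2295
Weighted average = (0.1320·43.0 + 0.3009·39.1 + 0.2295·4.0) / (0.1320 + 0.3009 + 0.2295)
  = 18.3592 / 0.6624 = 27.716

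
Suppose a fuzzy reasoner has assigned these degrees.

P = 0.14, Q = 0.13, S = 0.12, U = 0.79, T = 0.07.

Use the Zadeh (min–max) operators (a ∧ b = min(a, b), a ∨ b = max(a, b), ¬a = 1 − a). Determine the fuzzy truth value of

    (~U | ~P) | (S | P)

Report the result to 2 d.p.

~U = 1 − 0.79 = 0.21
~P = 1 − 0.14 = 0.86
~U | ~P = max(a, b) on (0.21, 0.86) = 0.86
S | P = max(a, b) on (0.12, 0.14) = 0.14
(~U | ~P) | (S | P) = max(a, b) on (0.86, 0.14) = 0.86

0.86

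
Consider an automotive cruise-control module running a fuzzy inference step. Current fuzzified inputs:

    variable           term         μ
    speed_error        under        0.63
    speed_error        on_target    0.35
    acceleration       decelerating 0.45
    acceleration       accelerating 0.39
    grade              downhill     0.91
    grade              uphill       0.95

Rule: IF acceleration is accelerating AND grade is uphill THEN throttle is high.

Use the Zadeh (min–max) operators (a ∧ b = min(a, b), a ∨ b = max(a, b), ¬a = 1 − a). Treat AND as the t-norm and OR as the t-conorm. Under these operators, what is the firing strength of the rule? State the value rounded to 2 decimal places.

firing strength: accelerating=0.39, uphill=0.95; AND[min(a, b)] → w = 0.39

0.39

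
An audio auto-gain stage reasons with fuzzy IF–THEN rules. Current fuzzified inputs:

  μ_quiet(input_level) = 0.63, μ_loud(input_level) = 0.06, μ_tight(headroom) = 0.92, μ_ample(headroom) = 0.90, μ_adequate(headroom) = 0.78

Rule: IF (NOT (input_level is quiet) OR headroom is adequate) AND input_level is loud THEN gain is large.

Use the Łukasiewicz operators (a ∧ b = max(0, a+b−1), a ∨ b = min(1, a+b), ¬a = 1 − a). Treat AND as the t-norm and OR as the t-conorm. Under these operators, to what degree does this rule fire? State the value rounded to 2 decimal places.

0.06

firing strength: (¬quiet=1−0.63=0.37 OR adequate=0.78) = 1.00; AND[max(0, a+b−1)] with loud=0.06 → w = 0.06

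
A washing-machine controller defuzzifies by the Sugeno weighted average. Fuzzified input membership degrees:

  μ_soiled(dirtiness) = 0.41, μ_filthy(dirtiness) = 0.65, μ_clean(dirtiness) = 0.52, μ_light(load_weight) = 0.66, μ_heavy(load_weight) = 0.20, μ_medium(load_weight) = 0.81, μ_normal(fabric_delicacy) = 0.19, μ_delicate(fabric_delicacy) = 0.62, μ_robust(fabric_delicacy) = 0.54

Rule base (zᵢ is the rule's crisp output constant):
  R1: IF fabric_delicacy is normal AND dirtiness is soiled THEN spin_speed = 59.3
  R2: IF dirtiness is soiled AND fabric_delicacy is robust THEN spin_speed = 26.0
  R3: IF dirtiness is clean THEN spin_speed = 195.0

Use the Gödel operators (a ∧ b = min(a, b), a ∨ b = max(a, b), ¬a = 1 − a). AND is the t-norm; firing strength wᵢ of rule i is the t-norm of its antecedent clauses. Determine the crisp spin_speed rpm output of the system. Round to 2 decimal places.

110.11

R1 (z=59.3): normal=0.19, soiled=0.41; AND[min(a, b)] → w = 0.19
R2 (z=26.0): soiled=0.41, robust=0.54; AND[min(a, b)] → w = 0.41
R3 (z=195.0): clean=0.52 → w = 0.52
Weighted average = (0.19·59.3 + 0.41·26.0 + 0.52·195.0) / (0.19 + 0.41 + 0.52)
  = 123.3270 / 1.1200 = 110.11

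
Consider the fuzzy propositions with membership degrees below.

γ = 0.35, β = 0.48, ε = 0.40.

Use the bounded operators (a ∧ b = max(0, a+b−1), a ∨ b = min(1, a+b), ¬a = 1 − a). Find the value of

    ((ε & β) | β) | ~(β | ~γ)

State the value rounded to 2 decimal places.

0.48

ε & β = max(0, a+b−1) on (0.40, 0.48) = 0.00
(ε & β) | β = min(1, a+b) on (0.00, 0.48) = 0.48
~γ = 1 − 0.35 = 0.65
β | ~γ = min(1, a+b) on (0.48, 0.65) = 1.00
~(β | ~γ) = 1 − 1.00 = 0.00
((ε & β) | β) | ~(β | ~γ) = min(1, a+b) on (0.48, 0.00) = 0.48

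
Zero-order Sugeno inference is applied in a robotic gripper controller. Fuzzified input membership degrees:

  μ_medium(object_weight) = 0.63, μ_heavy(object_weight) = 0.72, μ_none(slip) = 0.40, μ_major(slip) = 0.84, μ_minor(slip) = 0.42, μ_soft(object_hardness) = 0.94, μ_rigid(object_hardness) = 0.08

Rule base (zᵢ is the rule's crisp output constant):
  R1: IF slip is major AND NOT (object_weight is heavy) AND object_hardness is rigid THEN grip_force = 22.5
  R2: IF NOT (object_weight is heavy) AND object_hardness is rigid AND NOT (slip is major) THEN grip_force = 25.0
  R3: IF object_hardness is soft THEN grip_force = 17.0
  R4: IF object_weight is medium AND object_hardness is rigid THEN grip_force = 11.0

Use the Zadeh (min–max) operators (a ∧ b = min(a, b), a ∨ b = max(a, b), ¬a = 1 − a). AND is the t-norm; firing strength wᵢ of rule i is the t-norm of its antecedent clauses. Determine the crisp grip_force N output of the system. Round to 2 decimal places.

R1 (z=22.5): major=0.84, ¬heavy=1−0.72=0.28, rigid=0.08; AND[min(a, b)] → w = 0.08
R2 (z=25.0): ¬heavy=1−0.72=0.28, rigid=0.08, ¬major=1−0.84=0.16; AND[min(a, b)] → w = 0.08
R3 (z=17.0): soft=0.94 → w = 0.94
R4 (z=11.0): medium=0.63, rigid=0.08; AND[min(a, b)] → w = 0.08
Weighted average = (0.08·22.5 + 0.08·25.0 + 0.94·17.0 + 0.08·11.0) / (0.08 + 0.08 + 0.94 + 0.08)
  = 20.6600 / 1.1800 = 17.51

17.51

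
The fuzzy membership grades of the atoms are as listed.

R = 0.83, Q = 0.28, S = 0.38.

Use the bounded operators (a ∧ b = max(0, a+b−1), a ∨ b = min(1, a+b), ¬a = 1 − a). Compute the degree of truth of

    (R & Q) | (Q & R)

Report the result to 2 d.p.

0.22

R & Q = max(0, a+b−1) on (0.83, 0.28) = 0.11
Q & R = max(0, a+b−1) on (0.28, 0.83) = 0.11
(R & Q) | (Q & R) = min(1, a+b) on (0.11, 0.11) = 0.22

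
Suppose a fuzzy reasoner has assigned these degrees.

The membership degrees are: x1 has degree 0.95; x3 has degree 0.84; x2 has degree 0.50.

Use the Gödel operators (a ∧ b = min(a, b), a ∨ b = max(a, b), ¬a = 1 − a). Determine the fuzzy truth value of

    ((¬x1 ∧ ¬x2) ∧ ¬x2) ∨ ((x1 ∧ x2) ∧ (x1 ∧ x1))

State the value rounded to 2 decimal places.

0.50

¬x1 = 1 − 0.95 = 0.05
¬x2 = 1 − 0.50 = 0.50
¬x1 ∧ ¬x2 = min(a, b) on (0.05, 0.50) = 0.05
¬x2 = 1 − 0.50 = 0.50
(¬x1 ∧ ¬x2) ∧ ¬x2 = min(a, b) on (0.05, 0.50) = 0.05
x1 ∧ x2 = min(a, b) on (0.95, 0.50) = 0.50
x1 ∧ x1 = min(a, b) on (0.95, 0.95) = 0.95
(x1 ∧ x2) ∧ (x1 ∧ x1) = min(a, b) on (0.50, 0.95) = 0.50
((¬x1 ∧ ¬x2) ∧ ¬x2) ∨ ((x1 ∧ x2) ∧ (x1 ∧ x1)) = max(a, b) on (0.05, 0.50) = 0.50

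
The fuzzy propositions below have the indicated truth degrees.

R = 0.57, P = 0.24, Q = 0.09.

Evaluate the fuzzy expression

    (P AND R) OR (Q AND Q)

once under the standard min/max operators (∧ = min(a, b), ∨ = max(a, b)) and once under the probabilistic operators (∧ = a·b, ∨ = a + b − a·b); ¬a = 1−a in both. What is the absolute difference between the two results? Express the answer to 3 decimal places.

Under standard min/max:
  P AND R = min(a, b) on (0.24, 0.57) = 0.24
  Q AND Q = min(a, b) on (0.09, 0.09) = 0.09
  (P AND R) OR (Q AND Q) = max(a, b) on (0.24, 0.09) = 0.24
  → value = 0.2400
Under probabilistic:
  P AND R = a·b on (0.2400, 0.5700) = 0.1368
  Q AND Q = a·b on (0.0900, 0.0900) = 0.0081
  (P AND R) OR (Q AND Q) = a + b − a·b on (0.1368, 0.0081) = 0.1438
  → value = 0.1438
|0.2400 − 0.1438| = 0.096

0.096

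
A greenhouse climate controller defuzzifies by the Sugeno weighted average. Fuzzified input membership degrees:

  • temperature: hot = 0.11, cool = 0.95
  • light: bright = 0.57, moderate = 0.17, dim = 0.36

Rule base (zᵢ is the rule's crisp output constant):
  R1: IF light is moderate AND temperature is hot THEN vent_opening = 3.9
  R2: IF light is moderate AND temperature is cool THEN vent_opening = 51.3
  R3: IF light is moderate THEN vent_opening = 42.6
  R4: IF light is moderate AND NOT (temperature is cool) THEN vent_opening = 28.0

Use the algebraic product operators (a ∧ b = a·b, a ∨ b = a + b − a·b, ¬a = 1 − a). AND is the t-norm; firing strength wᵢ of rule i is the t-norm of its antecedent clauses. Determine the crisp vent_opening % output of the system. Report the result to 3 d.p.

44.154

R1 (z=3.9): moderate=0.17, hot=0.11; AND[a·b] → w = 0.0187
R2 (z=51.3): moderate=0.17, cool=0.95; AND[a·b] → w = 0.1615
R3 (z=42.6): moderate=0.17 → w = 0.1700
R4 (z=28.0): moderate=0.17, ¬cool=1−0.95=0.05; AND[a·b] → w = 0.0085
Weighted average = (0.0187·3.9 + 0.1615·51.3 + 0.1700·42.6 + 0.0085·28.0) / (0.0187 + 0.1615 + 0.1700 + 0.0085)
  = 15.8379 / 0.3587 = 44.154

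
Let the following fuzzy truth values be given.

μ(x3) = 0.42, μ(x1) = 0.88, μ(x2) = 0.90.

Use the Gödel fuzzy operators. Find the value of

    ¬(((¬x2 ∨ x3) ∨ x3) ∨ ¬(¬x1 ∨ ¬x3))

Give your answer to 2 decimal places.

¬x2 = 1 − 0.90 = 0.10
¬x2 ∨ x3 = max(a, b) on (0.10, 0.42) = 0.42
(¬x2 ∨ x3) ∨ x3 = max(a, b) on (0.42, 0.42) = 0.42
¬x1 = 1 − 0.88 = 0.12
¬x3 = 1 − 0.42 = 0.58
¬x1 ∨ ¬x3 = max(a, b) on (0.12, 0.58) = 0.58
¬(¬x1 ∨ ¬x3) = 1 − 0.58 = 0.42
((¬x2 ∨ x3) ∨ x3) ∨ ¬(¬x1 ∨ ¬x3) = max(a, b) on (0.42, 0.42) = 0.42
¬(((¬x2 ∨ x3) ∨ x3) ∨ ¬(¬x1 ∨ ¬x3)) = 1 − 0.42 = 0.58

0.58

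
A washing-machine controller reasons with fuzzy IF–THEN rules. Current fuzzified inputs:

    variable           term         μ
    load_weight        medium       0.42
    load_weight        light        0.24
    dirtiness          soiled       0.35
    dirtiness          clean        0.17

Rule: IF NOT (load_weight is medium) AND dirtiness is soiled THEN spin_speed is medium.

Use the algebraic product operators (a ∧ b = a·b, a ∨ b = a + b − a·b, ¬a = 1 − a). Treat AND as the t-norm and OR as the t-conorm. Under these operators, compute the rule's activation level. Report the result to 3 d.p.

firing strength: ¬medium=1−0.42=0.58, soiled=0.35; AND[a·b] → w = 0.2030

0.203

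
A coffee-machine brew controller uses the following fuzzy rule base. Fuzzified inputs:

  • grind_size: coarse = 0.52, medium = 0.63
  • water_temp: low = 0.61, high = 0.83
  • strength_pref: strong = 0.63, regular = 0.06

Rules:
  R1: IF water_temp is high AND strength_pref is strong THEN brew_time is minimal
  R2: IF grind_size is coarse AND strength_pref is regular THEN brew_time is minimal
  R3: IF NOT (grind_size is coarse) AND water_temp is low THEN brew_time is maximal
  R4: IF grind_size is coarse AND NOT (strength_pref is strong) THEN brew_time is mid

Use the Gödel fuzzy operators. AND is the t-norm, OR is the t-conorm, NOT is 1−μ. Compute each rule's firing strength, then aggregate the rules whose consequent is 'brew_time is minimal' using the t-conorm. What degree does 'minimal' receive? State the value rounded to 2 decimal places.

R1: high=0.83, strong=0.63; AND[min(a, b)] → w = 0.63
R2: coarse=0.52, regular=0.06; AND[min(a, b)] → w = 0.06
R3: ¬coarse=1−0.52=0.48, low=0.61; AND[min(a, b)] → w = 0.48
R4: coarse=0.52, ¬strong=1−0.63=0.37; AND[min(a, b)] → w = 0.37
Rules with consequent 'minimal': {R1, R2} → strengths 0.63, 0.06
Aggregate via t-conorm [max(a, b)]: 0.63

0.63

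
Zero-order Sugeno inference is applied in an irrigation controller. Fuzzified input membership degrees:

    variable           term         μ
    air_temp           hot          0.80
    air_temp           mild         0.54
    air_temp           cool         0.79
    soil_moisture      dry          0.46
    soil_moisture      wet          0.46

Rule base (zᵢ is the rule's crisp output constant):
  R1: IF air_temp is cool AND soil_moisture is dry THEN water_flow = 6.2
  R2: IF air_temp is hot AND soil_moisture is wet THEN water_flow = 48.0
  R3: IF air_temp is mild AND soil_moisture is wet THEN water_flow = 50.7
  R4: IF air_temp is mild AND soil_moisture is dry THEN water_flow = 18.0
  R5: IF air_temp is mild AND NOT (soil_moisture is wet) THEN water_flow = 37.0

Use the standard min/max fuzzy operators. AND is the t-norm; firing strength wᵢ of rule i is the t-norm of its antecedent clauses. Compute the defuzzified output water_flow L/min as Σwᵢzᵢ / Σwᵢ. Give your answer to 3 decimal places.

R1 (z=6.2): cool=0.79, dry=0.46; AND[min(a, b)] → w = 0.46
R2 (z=48.0): hot=0.80, wet=0.46; AND[min(a, b)] → w = 0.46
R3 (z=50.7): mild=0.54, wet=0.46; AND[min(a, b)] → w = 0.46
R4 (z=18.0): mild=0.54, dry=0.46; AND[min(a, b)] → w = 0.46
R5 (z=37.0): mild=0.54, ¬wet=1−0.46=0.54; AND[min(a, b)] → w = 0.54
Weighted average = (0.46·6.2 + 0.46·48.0 + 0.46·50.7 + 0.46·18.0 + 0.54·37.0) / (0.46 + 0.46 + 0.46 + 0.46 + 0.54)
  = 76.5140 / 2.3800 = 32.149

32.149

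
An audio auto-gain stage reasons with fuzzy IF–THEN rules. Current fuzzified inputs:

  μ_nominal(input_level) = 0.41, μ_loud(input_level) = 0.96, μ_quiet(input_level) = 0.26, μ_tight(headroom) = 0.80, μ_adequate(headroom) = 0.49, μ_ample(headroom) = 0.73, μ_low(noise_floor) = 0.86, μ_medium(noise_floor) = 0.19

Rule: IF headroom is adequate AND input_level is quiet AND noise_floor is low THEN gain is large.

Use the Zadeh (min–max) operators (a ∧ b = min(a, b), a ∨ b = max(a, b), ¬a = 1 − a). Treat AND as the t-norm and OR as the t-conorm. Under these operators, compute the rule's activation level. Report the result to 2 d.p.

0.26

firing strength: adequate=0.49, quiet=0.26, low=0.86; AND[min(a, b)] → w = 0.26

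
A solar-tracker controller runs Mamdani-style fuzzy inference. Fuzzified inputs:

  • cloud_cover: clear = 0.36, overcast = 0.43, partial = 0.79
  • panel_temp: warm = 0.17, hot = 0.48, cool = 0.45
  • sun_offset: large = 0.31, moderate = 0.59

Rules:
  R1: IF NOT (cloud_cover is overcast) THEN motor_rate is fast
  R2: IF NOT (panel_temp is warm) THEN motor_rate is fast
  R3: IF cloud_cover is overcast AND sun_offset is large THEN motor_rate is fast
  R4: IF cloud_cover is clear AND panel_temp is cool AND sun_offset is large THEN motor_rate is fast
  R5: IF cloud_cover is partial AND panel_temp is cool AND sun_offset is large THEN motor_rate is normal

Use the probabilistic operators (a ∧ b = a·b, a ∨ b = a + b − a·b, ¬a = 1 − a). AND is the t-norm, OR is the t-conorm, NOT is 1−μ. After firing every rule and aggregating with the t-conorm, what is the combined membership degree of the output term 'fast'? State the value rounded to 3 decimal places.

R1: ¬overcast=1−0.43=0.57 → w = 0.5700
R2: ¬warm=1−0.17=0.83 → w = 0.8300
R3: overcast=0.43, large=0.31; AND[a·b] → w = 0.1333
R4: clear=0.36, cool=0.45, large=0.31; AND[a·b] → w = 0.0502
R5: partial=0.79, cool=0.45, large=0.31; AND[a·b] → w = 0.1102
Rules with consequent 'fast': {R1, R2, R3, R4} → strengths 0.5700, 0.8300, 0.1333, 0.0502
Aggregate via t-conorm [a + b − a·b]: 0.9398

0.940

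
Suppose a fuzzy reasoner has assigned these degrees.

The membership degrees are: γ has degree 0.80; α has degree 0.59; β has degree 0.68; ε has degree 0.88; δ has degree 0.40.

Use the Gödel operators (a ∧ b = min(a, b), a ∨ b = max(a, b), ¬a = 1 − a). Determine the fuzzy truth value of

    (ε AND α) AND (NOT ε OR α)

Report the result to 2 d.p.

0.59

ε AND α = min(a, b) on (0.88, 0.59) = 0.59
NOT ε = 1 − 0.88 = 0.12
NOT ε OR α = max(a, b) on (0.12, 0.59) = 0.59
(ε AND α) AND (NOT ε OR α) = min(a, b) on (0.59, 0.59) = 0.59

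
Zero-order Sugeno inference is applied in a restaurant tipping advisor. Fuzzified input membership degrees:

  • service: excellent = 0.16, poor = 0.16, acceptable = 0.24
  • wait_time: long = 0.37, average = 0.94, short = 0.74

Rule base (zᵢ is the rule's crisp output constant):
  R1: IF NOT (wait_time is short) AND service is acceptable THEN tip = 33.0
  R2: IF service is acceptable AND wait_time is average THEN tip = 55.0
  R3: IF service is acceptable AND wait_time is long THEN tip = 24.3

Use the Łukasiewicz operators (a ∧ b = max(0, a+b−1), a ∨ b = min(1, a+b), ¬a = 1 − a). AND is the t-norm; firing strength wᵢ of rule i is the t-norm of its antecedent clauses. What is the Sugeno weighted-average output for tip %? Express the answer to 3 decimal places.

55.000

R1 (z=33.0): ¬short=1−0.74=0.26, acceptable=0.24; AND[max(0, a+b−1)] → w = 0.00
R2 (z=55.0): acceptable=0.24, average=0.94; AND[max(0, a+b−1)] → w = 0.18
R3 (z=24.3): acceptable=0.24, long=0.37; AND[max(0, a+b−1)] → w = 0.00
Weighted average = (0.00·33.0 + 0.18·55.0 + 0.00·24.3) / (0.00 + 0.18 + 0.00)
  = 9.9000 / 0.1800 = 55.000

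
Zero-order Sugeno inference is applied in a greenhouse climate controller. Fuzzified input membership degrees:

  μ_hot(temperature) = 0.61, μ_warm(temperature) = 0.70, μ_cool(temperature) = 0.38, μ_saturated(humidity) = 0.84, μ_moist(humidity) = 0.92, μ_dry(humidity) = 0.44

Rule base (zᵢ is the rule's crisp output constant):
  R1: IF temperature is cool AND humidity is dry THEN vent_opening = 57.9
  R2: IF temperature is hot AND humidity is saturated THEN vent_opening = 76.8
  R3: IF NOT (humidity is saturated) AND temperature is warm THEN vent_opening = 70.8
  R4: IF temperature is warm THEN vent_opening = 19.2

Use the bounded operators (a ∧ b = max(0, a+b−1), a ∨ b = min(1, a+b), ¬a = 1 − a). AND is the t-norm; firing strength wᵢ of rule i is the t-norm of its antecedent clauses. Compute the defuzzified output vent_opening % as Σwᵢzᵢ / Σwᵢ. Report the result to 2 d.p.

41.74

R1 (z=57.9): cool=0.38, dry=0.44; AND[max(0, a+b−1)] → w = 0.00
R2 (z=76.8): hot=0.61, saturated=0.84; AND[max(0, a+b−1)] → w = 0.45
R3 (z=70.8): ¬saturated=1−0.84=0.16, warm=0.70; AND[max(0, a+b−1)] → w = 0.00
R4 (z=19.2): warm=0.70 → w = 0.70
Weighted average = (0.00·57.9 + 0.45·76.8 + 0.00·70.8 + 0.70·19.2) / (0.00 + 0.45 + 0.00 + 0.70)
  = 48.0000 / 1.1500 = 41.74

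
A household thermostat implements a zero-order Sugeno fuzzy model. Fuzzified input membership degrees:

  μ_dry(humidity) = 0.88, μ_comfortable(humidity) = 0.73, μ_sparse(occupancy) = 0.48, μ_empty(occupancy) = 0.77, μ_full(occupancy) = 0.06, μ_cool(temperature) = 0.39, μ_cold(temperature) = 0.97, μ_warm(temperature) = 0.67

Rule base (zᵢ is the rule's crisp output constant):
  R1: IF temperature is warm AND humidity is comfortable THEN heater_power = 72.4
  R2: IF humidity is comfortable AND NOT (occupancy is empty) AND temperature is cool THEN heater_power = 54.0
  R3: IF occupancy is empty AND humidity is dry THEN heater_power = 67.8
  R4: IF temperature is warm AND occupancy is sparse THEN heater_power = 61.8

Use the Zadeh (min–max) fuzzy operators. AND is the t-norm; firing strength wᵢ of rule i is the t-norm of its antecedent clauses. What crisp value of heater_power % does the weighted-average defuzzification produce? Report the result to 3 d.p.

66.418

R1 (z=72.4): warm=0.67, comfortable=0.73; AND[min(a, b)] → w = 0.67
R2 (z=54.0): comfortable=0.73, ¬empty=1−0.77=0.23, cool=0.39; AND[min(a, b)] → w = 0.23
R3 (z=67.8): empty=0.77, dry=0.88; AND[min(a, b)] → w = 0.77
R4 (z=61.8): warm=0.67, sparse=0.48; AND[min(a, b)] → w = 0.48
Weighted average = (0.67·72.4 + 0.23·54.0 + 0.77·67.8 + 0.48·61.8) / (0.67 + 0.23 + 0.77 + 0.48)
  = 142.7980 / 2.1500 = 66.418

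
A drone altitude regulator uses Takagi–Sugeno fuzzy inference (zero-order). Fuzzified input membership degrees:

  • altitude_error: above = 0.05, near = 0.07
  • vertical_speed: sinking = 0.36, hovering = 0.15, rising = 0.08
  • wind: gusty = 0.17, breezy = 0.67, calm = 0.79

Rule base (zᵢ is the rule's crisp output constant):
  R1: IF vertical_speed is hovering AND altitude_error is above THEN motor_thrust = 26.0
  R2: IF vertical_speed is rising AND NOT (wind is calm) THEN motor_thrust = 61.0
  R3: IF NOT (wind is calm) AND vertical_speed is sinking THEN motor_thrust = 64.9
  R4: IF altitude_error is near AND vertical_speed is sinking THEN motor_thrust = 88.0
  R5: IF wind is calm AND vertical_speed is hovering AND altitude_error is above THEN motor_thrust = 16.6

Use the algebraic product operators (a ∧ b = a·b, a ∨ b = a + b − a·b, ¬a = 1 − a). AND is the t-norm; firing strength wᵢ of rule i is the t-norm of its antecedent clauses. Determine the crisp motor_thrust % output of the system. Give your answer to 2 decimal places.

R1 (z=26.0): hovering=0.15, above=0.05; AND[a·b] → w = 0.0075
R2 (z=61.0): rising=0.08, ¬calm=1−0.79=0.21; AND[a·b] → w = 0.0168
R3 (z=64.9): ¬calm=1−0.79=0.21, sinking=0.36; AND[a·b] → w = 0.0756
R4 (z=88.0): near=0.07, sinking=0.36; AND[a·b] → w = 0.0252
R5 (z=16.6): calm=0.79, hovering=0.15, above=0.05; AND[a·b] → w = 0.0059
Weighted average = (0.0075·26.0 + 0.0168·61.0 + 0.0756·64.9 + 0.0252·88.0 + 0.0059·16.6) / (0.0075 + 0.0168 + 0.0756 + 0.0252 + 0.0059)
  = 8.4422 / 0.1310 = 64.43

64.43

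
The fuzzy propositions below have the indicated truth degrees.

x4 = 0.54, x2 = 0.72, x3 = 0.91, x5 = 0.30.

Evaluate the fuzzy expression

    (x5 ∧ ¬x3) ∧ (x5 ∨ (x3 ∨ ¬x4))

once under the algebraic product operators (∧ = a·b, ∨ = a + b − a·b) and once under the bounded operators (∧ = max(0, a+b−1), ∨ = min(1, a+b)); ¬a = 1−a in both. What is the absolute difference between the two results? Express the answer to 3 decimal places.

Under algebraic product:
  ¬x3 = 1 − 0.9100 = 0.0900
  x5 ∧ ¬x3 = a·b on (0.3000, 0.0900) = 0.0270
  ¬x4 = 1 − 0.5400 = 0.4600
  x3 ∨ ¬x4 = a + b − a·b on (0.9100, 0.4600) = 0.9514
  x5 ∨ (x3 ∨ ¬x4) = a + b − a·b on (0.3000, 0.9514) = 0.9660
  (x5 ∧ ¬x3) ∧ (x5 ∨ (x3 ∨ ¬x4)) = a·b on (0.0270, 0.9660) = 0.0261
  → value = 0.0261
Under bounded:
  ¬x3 = 1 − 0.91 = 0.09
  x5 ∧ ¬x3 = max(0, a+b−1) on (0.30, 0.09) = 0.00
  ¬x4 = 1 − 0.54 = 0.46
  x3 ∨ ¬x4 = min(1, a+b) on (0.91, 0.46) = 1.00
  x5 ∨ (x3 ∨ ¬x4) = min(1, a+b) on (0.30, 1.00) = 1.00
  (x5 ∧ ¬x3) ∧ (x5 ∨ (x3 ∨ ¬x4)) = max(0, a+b−1) on (0.00, 1.00) = 0.00
  → value = 0.0000
|0.0261 − 0.0000| = 0.026

0.026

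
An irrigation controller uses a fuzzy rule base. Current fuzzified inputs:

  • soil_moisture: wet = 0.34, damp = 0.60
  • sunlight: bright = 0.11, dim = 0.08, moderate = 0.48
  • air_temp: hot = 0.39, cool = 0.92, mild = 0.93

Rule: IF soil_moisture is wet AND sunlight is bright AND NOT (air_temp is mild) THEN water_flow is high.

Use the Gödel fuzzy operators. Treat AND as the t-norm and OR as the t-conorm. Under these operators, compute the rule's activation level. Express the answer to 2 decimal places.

0.07

firing strength: wet=0.34, bright=0.11, ¬mild=1−0.93=0.07; AND[min(a, b)] → w = 0.07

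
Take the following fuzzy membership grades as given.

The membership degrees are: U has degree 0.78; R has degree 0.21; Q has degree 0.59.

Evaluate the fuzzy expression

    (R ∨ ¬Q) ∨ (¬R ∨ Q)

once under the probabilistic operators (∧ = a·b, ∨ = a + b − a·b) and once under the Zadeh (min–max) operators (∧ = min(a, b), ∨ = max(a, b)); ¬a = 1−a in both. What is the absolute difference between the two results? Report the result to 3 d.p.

Under probabilistic:
  ¬Q = 1 − 0.5900 = 0.4100
  R ∨ ¬Q = a + b − a·b on (0.2100, 0.4100) = 0.5339
  ¬R = 1 − 0.2100 = 0.7900
  ¬R ∨ Q = a + b − a·b on (0.7900, 0.5900) = 0.9139
  (R ∨ ¬Q) ∨ (¬R ∨ Q) = a + b − a·b on (0.5339, 0.9139) = 0.9599
  → value = 0.9599
Under Zadeh (min–max):
  ¬Q = 1 − 0.59 = 0.41
  R ∨ ¬Q = max(a, b) on (0.21, 0.41) = 0.41
  ¬R = 1 − 0.21 = 0.79
  ¬R ∨ Q = max(a, b) on (0.79, 0.59) = 0.79
  (R ∨ ¬Q) ∨ (¬R ∨ Q) = max(a, b) on (0.41, 0.79) = 0.79
  → value = 0.7900
|0.9599 − 0.7900| = 0.170

0.170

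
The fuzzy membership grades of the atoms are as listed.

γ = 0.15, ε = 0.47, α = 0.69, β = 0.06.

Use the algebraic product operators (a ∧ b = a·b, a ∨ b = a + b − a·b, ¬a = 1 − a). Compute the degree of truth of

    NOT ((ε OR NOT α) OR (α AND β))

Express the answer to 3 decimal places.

NOT α = 1 − 0.6900 = 0.3100
ε OR NOT α = a + b − a·b on (0.4700, 0.3100) = 0.6343
α AND β = a·b on (0.6900, 0.0600) = 0.0414
(ε OR NOT α) OR (α AND β) = a + b − a·b on (0.6343, 0.0414) = 0.6494
NOT ((ε OR NOT α) OR (α AND β)) = 1 − 0.6494 = 0.3506

0.351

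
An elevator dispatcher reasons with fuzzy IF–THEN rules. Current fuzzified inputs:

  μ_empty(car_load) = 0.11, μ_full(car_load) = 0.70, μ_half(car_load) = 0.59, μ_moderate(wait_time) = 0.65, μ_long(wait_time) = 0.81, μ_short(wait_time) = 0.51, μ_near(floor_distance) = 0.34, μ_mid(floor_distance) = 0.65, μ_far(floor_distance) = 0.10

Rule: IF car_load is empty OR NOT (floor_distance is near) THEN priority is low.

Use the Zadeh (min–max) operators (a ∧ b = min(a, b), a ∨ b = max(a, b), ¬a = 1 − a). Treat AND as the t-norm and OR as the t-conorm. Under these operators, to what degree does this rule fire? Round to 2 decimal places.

0.66

firing strength: empty=0.11, ¬near=1−0.34=0.66; OR[max(a, b)] → w = 0.66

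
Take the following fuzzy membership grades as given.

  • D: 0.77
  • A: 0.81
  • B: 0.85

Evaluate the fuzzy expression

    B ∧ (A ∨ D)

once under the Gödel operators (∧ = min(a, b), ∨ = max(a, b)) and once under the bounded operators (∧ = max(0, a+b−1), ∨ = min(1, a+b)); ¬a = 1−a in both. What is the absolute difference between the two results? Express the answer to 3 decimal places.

0.040

Under Gödel:
  A ∨ D = max(a, b) on (0.81, 0.77) = 0.81
  B ∧ (A ∨ D) = min(a, b) on (0.85, 0.81) = 0.81
  → value = 0.8100
Under bounded:
  A ∨ D = min(1, a+b) on (0.81, 0.77) = 1.00
  B ∧ (A ∨ D) = max(0, a+b−1) on (0.85, 1.00) = 0.85
  → value = 0.8500
|0.8100 − 0.8500| = 0.040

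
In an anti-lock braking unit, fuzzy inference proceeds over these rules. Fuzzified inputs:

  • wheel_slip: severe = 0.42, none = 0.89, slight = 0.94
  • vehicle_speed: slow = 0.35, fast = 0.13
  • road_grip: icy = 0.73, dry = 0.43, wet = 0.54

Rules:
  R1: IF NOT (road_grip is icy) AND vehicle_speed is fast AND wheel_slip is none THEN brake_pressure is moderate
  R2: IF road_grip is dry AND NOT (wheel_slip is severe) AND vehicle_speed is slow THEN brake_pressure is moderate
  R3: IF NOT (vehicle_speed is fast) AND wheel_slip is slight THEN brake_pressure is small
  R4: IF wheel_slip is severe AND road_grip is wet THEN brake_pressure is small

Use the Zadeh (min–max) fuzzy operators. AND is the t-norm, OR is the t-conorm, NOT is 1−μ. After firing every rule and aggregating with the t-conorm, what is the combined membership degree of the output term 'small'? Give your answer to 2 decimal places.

0.87

R1: ¬icy=1−0.73=0.27, fast=0.13, none=0.89; AND[min(a, b)] → w = 0.13
R2: dry=0.43, ¬severe=1−0.42=0.58, slow=0.35; AND[min(a, b)] → w = 0.35
R3: ¬fast=1−0.13=0.87, slight=0.94; AND[min(a, b)] → w = 0.87
R4: severe=0.42, wet=0.54; AND[min(a, b)] → w = 0.42
Rules with consequent 'small': {R3, R4} → strengths 0.87, 0.42
Aggregate via t-conorm [max(a, b)]: 0.87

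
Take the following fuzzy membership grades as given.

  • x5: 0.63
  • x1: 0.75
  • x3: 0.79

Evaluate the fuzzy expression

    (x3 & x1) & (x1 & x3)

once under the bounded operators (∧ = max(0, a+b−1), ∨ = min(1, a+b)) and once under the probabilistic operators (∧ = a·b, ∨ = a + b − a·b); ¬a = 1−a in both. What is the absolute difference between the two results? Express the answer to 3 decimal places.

0.271

Under bounded:
  x3 & x1 = max(0, a+b−1) on (0.79, 0.75) = 0.54
  x1 & x3 = max(0, a+b−1) on (0.75, 0.79) = 0.54
  (x3 & x1) & (x1 & x3) = max(0, a+b−1) on (0.54, 0.54) = 0.08
  → value = 0.0800
Under probabilistic:
  x3 & x1 = a·b on (0.7900, 0.7500) = 0.5925
  x1 & x3 = a·b on (0.7500, 0.7900) = 0.5925
  (x3 & x1) & (x1 & x3) = a·b on (0.5925, 0.5925) = 0.3511
  → value = 0.3511
|0.0800 − 0.3511| = 0.271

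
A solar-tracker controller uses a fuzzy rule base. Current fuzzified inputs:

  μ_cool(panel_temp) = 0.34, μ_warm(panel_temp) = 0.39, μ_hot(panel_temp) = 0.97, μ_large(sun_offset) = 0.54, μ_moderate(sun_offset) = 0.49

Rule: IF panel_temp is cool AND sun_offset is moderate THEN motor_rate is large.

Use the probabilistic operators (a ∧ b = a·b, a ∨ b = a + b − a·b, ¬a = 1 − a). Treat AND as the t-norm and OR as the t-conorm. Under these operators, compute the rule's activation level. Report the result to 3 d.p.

0.167

firing strength: cool=0.34, moderate=0.49; AND[a·b] → w = 0.1666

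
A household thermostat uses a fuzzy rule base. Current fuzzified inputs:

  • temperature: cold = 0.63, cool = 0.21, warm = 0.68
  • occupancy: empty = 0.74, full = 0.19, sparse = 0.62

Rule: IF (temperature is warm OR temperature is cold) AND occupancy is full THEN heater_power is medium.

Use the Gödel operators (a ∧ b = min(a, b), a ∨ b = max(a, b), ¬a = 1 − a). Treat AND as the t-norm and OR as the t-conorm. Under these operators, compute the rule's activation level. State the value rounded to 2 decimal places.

firing strength: (warm=0.68 OR cold=0.63) = 0.68; AND[min(a, b)] with full=0.19 → w = 0.19

0.19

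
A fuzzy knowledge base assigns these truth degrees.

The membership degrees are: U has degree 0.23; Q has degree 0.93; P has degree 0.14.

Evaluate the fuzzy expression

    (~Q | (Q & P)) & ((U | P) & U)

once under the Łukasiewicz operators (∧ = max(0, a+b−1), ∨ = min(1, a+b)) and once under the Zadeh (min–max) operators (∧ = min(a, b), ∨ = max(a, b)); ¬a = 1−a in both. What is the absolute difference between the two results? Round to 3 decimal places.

Under Łukasiewicz:
  ~Q = 1 − 0.93 = 0.07
  Q & P = max(0, a+b−1) on (0.93, 0.14) = 0.07
  ~Q | (Q & P) = min(1, a+b) on (0.07, 0.07) = 0.14
  U | P = min(1, a+b) on (0.23, 0.14) = 0.37
  (U | P) & U = max(0, a+b−1) on (0.37, 0.23) = 0.00
  (~Q | (Q & P)) & ((U | P) & U) = max(0, a+b−1) on (0.14, 0.00) = 0.00
  → value = 0.0000
Under Zadeh (min–max):
  ~Q = 1 − 0.93 = 0.07
  Q & P = min(a, b) on (0.93, 0.14) = 0.14
  ~Q | (Q & P) = max(a, b) on (0.07, 0.14) = 0.14
  U | P = max(a, b) on (0.23, 0.14) = 0.23
  (U | P) & U = min(a, b) on (0.23, 0.23) = 0.23
  (~Q | (Q & P)) & ((U | P) & U) = min(a, b) on (0.14, 0.23) = 0.14
  → value = 0.1400
|0.0000 − 0.1400| = 0.140

0.140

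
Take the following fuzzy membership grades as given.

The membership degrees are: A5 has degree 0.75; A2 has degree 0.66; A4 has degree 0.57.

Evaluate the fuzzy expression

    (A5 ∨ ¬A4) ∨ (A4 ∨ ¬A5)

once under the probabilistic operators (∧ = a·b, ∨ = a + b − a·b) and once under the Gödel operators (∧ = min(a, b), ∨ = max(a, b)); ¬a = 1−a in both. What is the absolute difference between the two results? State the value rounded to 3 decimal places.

0.204

Under probabilistic:
  ¬A4 = 1 − 0.5700 = 0.4300
  A5 ∨ ¬A4 = a + b − a·b on (0.7500, 0.4300) = 0.8575
  ¬A5 = 1 − 0.7500 = 0.2500
  A4 ∨ ¬A5 = a + b − a·b on (0.5700, 0.2500) = 0.6775
  (A5 ∨ ¬A4) ∨ (A4 ∨ ¬A5) = a + b − a·b on (0.8575, 0.6775) = 0.9540
  → value = 0.9540
Under Gödel:
  ¬A4 = 1 − 0.57 = 0.43
  A5 ∨ ¬A4 = max(a, b) on (0.75, 0.43) = 0.75
  ¬A5 = 1 − 0.75 = 0.25
  A4 ∨ ¬A5 = max(a, b) on (0.57, 0.25) = 0.57
  (A5 ∨ ¬A4) ∨ (A4 ∨ ¬A5) = max(a, b) on (0.75, 0.57) = 0.75
  → value = 0.7500
|0.9540 − 0.7500| = 0.204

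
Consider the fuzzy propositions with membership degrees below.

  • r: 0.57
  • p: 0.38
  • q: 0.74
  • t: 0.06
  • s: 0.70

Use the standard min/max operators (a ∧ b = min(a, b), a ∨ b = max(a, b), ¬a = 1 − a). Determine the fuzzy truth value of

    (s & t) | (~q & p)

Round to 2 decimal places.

s & t = min(a, b) on (0.70, 0.06) = 0.06
~q = 1 − 0.74 = 0.26
~q & p = min(a, b) on (0.26, 0.38) = 0.26
(s & t) | (~q & p) = max(a, b) on (0.06, 0.26) = 0.26

0.26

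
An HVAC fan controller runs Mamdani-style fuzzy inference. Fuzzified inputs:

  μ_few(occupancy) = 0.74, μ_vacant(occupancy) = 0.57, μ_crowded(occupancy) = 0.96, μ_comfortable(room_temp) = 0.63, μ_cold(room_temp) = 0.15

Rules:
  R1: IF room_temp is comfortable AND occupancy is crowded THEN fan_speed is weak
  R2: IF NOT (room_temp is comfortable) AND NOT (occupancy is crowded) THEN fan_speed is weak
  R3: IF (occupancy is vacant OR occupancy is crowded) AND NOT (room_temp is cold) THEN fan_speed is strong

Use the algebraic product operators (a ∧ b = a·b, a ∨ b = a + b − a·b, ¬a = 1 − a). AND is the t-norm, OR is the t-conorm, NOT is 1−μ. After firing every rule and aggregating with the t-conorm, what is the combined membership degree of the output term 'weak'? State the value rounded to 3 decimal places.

R1: comfortable=0.63, crowded=0.96; AND[a·b] → w = 0.6048
R2: ¬comfortable=1−0.63=0.37, ¬crowded=1−0.96=0.04; AND[a·b] → w = 0.0148
R3: (vacant=0.57 OR crowded=0.96) = 0.9828; AND[a·b] with ¬cold=1−0.15=0.85 → w = 0.8354
Rules with consequent 'weak': {R1, R2} → strengths 0.6048, 0.0148
Aggregate via t-conorm [a + b − a·b]: 0.6106

0.611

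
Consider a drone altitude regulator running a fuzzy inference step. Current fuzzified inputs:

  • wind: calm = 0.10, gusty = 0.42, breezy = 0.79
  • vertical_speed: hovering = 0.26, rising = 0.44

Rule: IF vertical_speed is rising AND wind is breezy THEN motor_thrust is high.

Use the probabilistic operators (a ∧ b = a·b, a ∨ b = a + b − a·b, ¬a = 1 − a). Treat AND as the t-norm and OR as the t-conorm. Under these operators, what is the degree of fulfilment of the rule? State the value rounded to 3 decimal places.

firing strength: rising=0.44, breezy=0.79; AND[a·b] → w = 0.3476

0.348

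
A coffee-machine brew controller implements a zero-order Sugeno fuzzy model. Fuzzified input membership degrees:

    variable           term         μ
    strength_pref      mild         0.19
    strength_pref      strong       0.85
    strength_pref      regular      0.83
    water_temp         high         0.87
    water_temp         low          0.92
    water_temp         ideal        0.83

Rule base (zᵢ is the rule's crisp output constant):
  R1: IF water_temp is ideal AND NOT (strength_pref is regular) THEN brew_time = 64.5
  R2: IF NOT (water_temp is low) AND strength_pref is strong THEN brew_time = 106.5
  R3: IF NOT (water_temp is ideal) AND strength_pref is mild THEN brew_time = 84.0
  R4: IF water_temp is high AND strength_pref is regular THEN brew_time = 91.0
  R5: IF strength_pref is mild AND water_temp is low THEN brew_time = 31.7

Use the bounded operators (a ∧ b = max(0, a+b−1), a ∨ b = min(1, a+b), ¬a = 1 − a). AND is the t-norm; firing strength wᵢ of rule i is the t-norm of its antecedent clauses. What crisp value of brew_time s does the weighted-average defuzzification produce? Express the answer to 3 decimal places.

R1 (z=64.5): ideal=0.83, ¬regular=1−0.83=0.17; AND[max(0, a+b−1)] → w = 0.00
R2 (z=106.5): ¬low=1−0.92=0.08, strong=0.85; AND[max(0, a+b−1)] → w = 0.00
R3 (z=84.0): ¬ideal=1−0.83=0.17, mild=0.19; AND[max(0, a+b−1)] → w = 0.00
R4 (z=91.0): high=0.87, regular=0.83; AND[max(0, a+b−1)] → w = 0.70
R5 (z=31.7): mild=0.19, low=0.92; AND[max(0, a+b−1)] → w = 0.11
Weighted average = (0.00·64.5 + 0.00·106.5 + 0.00·84.0 + 0.70·91.0 + 0.11·31.7) / (0.00 + 0.00 + 0.00 + 0.70 + 0.11)
  = 67.1870 / 0.8100 = 82.947

82.947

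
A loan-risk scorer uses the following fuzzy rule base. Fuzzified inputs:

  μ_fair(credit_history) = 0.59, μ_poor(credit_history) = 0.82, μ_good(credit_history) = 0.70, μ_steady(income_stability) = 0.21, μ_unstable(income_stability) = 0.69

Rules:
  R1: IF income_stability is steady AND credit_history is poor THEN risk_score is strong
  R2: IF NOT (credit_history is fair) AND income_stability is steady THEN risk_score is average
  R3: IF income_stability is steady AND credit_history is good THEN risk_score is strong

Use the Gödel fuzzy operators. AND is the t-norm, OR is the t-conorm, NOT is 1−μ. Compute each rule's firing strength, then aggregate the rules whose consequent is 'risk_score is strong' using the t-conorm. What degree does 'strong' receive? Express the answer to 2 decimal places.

0.21

R1: steady=0.21, poor=0.82; AND[min(a, b)] → w = 0.21
R2: ¬fair=1−0.59=0.41, steady=0.21; AND[min(a, b)] → w = 0.21
R3: steady=0.21, good=0.70; AND[min(a, b)] → w = 0.21
Rules with consequent 'strong': {R1, R3} → strengths 0.21, 0.21
Aggregate via t-conorm [max(a, b)]: 0.21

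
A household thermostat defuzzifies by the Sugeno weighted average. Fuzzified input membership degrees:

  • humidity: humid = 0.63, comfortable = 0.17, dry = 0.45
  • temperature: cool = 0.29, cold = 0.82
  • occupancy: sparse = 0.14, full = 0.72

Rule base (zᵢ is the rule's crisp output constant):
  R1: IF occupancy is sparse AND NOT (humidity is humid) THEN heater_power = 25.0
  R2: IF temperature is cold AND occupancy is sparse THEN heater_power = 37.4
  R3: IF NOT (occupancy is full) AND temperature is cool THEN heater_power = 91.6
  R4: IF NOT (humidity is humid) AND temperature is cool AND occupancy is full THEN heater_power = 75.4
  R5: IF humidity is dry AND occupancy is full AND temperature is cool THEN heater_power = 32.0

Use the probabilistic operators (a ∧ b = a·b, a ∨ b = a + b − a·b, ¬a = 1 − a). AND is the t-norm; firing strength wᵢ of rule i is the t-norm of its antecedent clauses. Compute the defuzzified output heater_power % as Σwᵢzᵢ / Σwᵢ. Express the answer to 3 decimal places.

R1 (z=25.0): sparse=0.14, ¬humid=1−0.63=0.37; AND[a·b] → w = 0.0518
R2 (z=37.4): cold=0.82, sparse=0.14; AND[a·b] → w = 0.1148
R3 (z=91.6): ¬full=1−0.72=0.28, cool=0.29; AND[a·b] → w = 0.0812
R4 (z=75.4): ¬humid=1−0.63=0.37, cool=0.29, full=0.72; AND[a·b] → w = 0.0773
R5 (z=32.0): dry=0.45, full=0.72, cool=0.29; AND[a·b] → w = 0.0940
Weighted average = (0.0518·25.0 + 0.1148·37.4 + 0.0812·91.6 + 0.0773·75.4 + 0.0940·32.0) / (0.0518 + 0.1148 + 0.0812 + 0.0773 + 0.0940)
  = 21.8583 / 0.4190 = 52.166

52.166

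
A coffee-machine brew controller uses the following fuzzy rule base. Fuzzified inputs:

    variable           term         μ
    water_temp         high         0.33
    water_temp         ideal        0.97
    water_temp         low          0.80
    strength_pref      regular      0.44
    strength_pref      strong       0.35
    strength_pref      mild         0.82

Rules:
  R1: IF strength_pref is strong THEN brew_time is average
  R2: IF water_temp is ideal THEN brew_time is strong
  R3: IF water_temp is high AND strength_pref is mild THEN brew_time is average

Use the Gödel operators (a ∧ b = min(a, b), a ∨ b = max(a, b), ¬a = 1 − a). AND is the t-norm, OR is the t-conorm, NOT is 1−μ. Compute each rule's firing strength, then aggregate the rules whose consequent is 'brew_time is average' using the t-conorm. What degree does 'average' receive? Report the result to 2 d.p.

0.35

R1: strong=0.35 → w = 0.35
R2: ideal=0.97 → w = 0.97
R3: high=0.33, mild=0.82; AND[min(a, b)] → w = 0.33
Rules with consequent 'average': {R1, R3} → strengths 0.35, 0.33
Aggregate via t-conorm [max(a, b)]: 0.35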